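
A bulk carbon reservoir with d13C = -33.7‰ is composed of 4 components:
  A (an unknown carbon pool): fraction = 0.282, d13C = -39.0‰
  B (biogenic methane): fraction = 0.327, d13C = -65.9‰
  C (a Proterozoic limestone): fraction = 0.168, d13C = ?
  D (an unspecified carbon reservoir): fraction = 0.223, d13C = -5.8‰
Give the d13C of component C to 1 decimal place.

Isotope mass balance: δ_bulk = Σ fᵢ·δᵢ.
-33.7 = 0.282×(-39.0) + 0.327×(-65.9) + 0.168×δ_C + 0.223×(-5.8)
0.168·δ_C = -33.7 − (-33.841) = 0.141
δ_C = 0.141 / 0.168 = 0.84‰

0.8‰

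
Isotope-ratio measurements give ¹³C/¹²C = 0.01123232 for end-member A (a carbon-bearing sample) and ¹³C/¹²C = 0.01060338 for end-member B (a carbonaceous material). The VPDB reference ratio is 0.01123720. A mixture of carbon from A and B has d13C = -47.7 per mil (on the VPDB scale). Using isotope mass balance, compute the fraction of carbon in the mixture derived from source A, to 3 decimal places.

δ_A = (0.01123232/0.01123720 − 1)×1000 = (0.999566 − 1)×1000 = -0.434 per mil
δ_B = (0.01060338/0.01123720 − 1)×1000 = (0.943596 − 1)×1000 = -56.404 per mil
f_A = (δ_mix − δ_B)/(δ_A − δ_B) = (-47.7 − (-56.404))/(-0.434 − (-56.404))
f_A = 8.704 / 55.969 = 0.1555

0.156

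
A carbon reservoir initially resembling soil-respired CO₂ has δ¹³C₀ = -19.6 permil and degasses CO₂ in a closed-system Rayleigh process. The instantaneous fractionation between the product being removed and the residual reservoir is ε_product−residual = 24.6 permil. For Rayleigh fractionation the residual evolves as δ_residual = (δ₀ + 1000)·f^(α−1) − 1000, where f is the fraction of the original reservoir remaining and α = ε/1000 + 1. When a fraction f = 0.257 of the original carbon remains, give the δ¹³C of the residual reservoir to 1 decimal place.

-51.8 permil

Rayleigh residual: δ_res = (δ₀ + 1000)·f^(α−1) − 1000
α = ε/1000 + 1 = 1.02460, so α − 1 = 0.02460
f^(α−1) = 0.257^(0.02460) = 0.967129
δ_res = (-19.6 + 1000) × 0.967129 − 1000 = 948.173 − 1000 = -51.83 permil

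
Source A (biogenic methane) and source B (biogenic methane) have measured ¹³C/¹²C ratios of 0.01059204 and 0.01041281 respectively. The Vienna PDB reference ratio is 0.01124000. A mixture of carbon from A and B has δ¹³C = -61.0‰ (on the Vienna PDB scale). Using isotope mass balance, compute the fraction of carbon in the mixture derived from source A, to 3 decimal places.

δ_A = (0.01059204/0.01124000 − 1)×1000 = (0.942352 − 1)×1000 = -57.648‰
δ_B = (0.01041281/0.01124000 − 1)×1000 = (0.926407 − 1)×1000 = -73.593‰
f_A = (δ_mix − δ_B)/(δ_A − δ_B) = (-61.0 − (-73.593))/(-57.648 − (-73.593))
f_A = 12.593 / 15.946 = 0.7898

0.790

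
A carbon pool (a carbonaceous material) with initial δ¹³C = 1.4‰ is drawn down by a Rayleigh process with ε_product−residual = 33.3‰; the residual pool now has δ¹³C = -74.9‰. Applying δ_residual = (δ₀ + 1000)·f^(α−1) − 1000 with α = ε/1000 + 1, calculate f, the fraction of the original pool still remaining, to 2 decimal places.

α − 1 = ε/1000 = 0.0333
(δ_res + 1000)/(δ₀ + 1000) = (-74.9 + 1000)/(1.4 + 1000) = 925.1/1001.4 = 0.923807
f = 0.923807^(1/0.0333) = exp(ln(0.923807)/0.0333) = exp(-0.07925/0.0333)
f = exp(-2.3800) = 0.0926

0.09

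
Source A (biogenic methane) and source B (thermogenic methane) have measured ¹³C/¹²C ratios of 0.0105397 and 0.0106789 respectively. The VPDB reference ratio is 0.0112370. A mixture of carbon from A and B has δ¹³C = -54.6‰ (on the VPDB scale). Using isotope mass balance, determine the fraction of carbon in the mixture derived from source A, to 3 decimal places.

δ_A = (0.0105397/0.0112370 − 1)×1000 = (0.937946 − 1)×1000 = -62.054‰
δ_B = (0.0106789/0.0112370 − 1)×1000 = (0.950334 − 1)×1000 = -49.666‰
f_A = (δ_mix − δ_B)/(δ_A − δ_B) = (-54.6 − (-49.666))/(-62.054 − (-49.666))
f_A = -4.934 / -12.388 = 0.3983

0.398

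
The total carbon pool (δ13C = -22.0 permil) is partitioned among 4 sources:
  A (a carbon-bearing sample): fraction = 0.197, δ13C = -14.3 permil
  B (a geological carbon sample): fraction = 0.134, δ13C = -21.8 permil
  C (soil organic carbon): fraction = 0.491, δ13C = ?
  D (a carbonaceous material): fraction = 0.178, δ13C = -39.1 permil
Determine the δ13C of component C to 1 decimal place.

-18.9 permil

Isotope mass balance: δ_bulk = Σ fᵢ·δᵢ.
-22.0 = 0.197×(-14.3) + 0.134×(-21.8) + 0.491×δ_C + 0.178×(-39.1)
0.491·δ_C = -22.0 − (-12.698) = -9.302
δ_C = -9.302 / 0.491 = -18.94 permil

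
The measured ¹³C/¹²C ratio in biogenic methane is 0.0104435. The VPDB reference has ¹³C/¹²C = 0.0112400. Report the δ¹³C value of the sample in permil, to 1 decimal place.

δ¹³C = (R_sample / R_standard − 1) × 1000
R_sample / R_standard = 0.0104435 / 0.0112400 = 0.929137
δ¹³C = (0.929137 − 1) × 1000 = -70.86 permil

-70.9 permil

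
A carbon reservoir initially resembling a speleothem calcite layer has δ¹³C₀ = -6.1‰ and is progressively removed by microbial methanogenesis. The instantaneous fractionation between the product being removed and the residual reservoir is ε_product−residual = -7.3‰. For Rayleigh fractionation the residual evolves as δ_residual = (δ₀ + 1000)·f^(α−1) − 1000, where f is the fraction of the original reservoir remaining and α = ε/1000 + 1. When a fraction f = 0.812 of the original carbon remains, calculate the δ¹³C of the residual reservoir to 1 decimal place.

Rayleigh residual: δ_res = (δ₀ + 1000)·f^(α−1) − 1000
α = ε/1000 + 1 = 0.99270, so α − 1 = -0.00730
f^(α−1) = 0.812^(-0.00730) = 1.001521
δ_res = (-6.1 + 1000) × 1.001521 − 1000 = 995.412 − 1000 = -4.59‰

-4.6‰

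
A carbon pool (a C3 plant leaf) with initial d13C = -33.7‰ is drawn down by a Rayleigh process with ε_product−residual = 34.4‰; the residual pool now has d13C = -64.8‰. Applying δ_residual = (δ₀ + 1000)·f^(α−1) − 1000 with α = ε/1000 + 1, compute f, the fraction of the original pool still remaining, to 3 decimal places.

α − 1 = ε/1000 = 0.0344
(δ_res + 1000)/(δ₀ + 1000) = (-64.8 + 1000)/(-33.7 + 1000) = 935.2/966.3 = 0.967815
f = 0.967815^(1/0.0344) = exp(ln(0.967815)/0.0344) = exp(-0.03271/0.0344)
f = exp(-0.9510) = 0.3864

0.386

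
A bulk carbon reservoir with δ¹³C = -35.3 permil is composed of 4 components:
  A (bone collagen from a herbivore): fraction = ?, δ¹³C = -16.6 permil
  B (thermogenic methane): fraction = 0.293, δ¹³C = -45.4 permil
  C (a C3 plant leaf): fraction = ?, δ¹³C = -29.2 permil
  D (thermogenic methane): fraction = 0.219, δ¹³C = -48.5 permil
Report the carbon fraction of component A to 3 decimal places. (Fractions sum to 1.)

0.228

Let f_A and f_C be the unknown fractions; fractions sum to 1 so f_A + f_C = 0.488.
Mass balance: Σ fᵢ·δᵢ = δ_bulk ⇒ f_A·(-16.6) + f_C·(-29.2) = -35.3 − (-23.924) = -11.376
Substitute f_C = 0.488 − f_A:
f_A·(-16.6 − -29.2) = -11.376 − 0.488×(-29.2) = 2.873
f_A = 2.873 / 12.6 = 0.2280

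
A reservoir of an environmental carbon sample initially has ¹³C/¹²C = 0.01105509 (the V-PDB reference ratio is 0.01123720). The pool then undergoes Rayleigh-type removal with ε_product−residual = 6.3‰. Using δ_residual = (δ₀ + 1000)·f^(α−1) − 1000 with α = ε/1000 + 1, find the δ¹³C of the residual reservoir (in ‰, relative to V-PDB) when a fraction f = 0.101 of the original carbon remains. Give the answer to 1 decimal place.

-30.3‰

δ₀ = (0.01105509/0.01123720 − 1)×1000 = (0.983794 − 1)×1000 = -16.206‰
α − 1 = ε/1000 = 0.0063
f^(α−1) = 0.101^(0.0063) = 0.985660
δ_res = (-16.206 + 1000) × 0.985660 − 1000 = 969.687 − 1000 = -30.31‰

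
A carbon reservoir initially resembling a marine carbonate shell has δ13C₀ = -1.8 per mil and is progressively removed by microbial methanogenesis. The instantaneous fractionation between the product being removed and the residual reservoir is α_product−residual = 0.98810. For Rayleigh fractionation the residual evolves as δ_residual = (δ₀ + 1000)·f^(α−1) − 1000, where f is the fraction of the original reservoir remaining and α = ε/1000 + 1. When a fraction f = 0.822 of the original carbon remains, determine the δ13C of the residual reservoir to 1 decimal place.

Rayleigh residual: δ_res = (δ₀ + 1000)·f^(α−1) − 1000
α − 1 = -0.01190
f^(α−1) = 0.822^(-0.01190) = 1.002335
δ_res = (-1.8 + 1000) × 1.002335 − 1000 = 1000.531 − 1000 = 0.53 per mil

0.5 per mil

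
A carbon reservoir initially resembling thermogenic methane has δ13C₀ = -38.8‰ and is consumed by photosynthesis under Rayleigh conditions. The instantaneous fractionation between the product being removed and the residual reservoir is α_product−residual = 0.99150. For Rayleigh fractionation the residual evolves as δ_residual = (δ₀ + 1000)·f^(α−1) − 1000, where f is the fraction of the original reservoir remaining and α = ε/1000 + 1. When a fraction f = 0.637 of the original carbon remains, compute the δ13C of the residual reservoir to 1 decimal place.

-35.1‰

Rayleigh residual: δ_res = (δ₀ + 1000)·f^(α−1) − 1000
α − 1 = -0.00850
f^(α−1) = 0.637^(-0.00850) = 1.003841
δ_res = (-38.8 + 1000) × 1.003841 − 1000 = 964.892 − 1000 = -35.11‰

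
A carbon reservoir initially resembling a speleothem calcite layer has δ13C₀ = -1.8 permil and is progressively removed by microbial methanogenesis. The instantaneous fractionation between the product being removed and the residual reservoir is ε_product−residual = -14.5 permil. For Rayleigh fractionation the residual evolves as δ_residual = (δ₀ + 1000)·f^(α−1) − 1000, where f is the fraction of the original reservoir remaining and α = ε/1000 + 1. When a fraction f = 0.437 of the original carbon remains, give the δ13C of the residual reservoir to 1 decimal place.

Rayleigh residual: δ_res = (δ₀ + 1000)·f^(α−1) − 1000
α = ε/1000 + 1 = 0.98550, so α − 1 = -0.01450
f^(α−1) = 0.437^(-0.01450) = 1.012076
δ_res = (-1.8 + 1000) × 1.012076 − 1000 = 1010.254 − 1000 = 10.25 permil

10.3 permil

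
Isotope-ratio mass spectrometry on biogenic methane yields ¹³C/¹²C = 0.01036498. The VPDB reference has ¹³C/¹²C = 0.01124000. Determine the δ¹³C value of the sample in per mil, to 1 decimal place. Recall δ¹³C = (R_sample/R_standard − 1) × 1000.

δ¹³C = (R_sample / R_standard − 1) × 1000
R_sample / R_standard = 0.01036498 / 0.01124000 = 0.922151
δ¹³C = (0.922151 − 1) × 1000 = -77.85 per mil

-77.8 per mil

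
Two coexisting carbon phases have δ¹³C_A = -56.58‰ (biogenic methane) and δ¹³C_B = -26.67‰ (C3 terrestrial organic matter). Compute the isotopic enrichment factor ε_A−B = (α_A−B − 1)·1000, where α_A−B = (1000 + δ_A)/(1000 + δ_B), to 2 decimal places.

α_A−B = (1000 + -56.58) / (1000 + -26.67) = 943.42 / 973.33 = 0.969270
ε_A−B = (0.969270 − 1) × 1000 = -30.730‰
(The approximation ε ≈ δ_A − δ_B would give -29.91‰.)

-30.73‰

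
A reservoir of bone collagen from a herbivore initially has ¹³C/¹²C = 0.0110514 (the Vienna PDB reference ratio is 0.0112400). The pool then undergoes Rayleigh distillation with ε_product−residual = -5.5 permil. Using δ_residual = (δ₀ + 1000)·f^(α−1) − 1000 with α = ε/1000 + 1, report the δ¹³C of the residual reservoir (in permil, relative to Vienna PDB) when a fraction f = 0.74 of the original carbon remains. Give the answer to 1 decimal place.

-15.1 permil

δ₀ = (0.0110514/0.0112400 − 1)×1000 = (0.983221 − 1)×1000 = -16.779 permil
α − 1 = ε/1000 = -0.0055
f^(α−1) = 0.74^(-0.0055) = 1.001657
δ_res = (-16.779 + 1000) × 1.001657 − 1000 = 984.850 − 1000 = -15.15 permil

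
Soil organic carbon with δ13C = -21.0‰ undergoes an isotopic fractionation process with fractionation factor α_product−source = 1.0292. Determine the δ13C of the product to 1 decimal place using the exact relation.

7.6‰

δ_product = (δ_source + 1000)·α − 1000
δ_product = (-21.0 + 1000) × 1.0292 − 1000
δ_product = 1007.587 − 1000 = 7.59‰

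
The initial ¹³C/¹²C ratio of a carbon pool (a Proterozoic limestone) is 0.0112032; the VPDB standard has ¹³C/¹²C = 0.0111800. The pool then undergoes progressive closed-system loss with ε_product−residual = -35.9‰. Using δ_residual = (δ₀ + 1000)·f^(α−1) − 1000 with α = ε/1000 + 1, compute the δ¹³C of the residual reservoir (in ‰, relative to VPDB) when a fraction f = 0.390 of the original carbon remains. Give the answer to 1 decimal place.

δ₀ = (0.0112032/0.0111800 − 1)×1000 = (1.002075 − 1)×1000 = 2.075‰
α − 1 = ε/1000 = -0.0359
f^(α−1) = 0.390^(-0.0359) = 1.034382
δ_res = (2.075 + 1000) × 1.034382 − 1000 = 1036.528 − 1000 = 36.53‰

36.5‰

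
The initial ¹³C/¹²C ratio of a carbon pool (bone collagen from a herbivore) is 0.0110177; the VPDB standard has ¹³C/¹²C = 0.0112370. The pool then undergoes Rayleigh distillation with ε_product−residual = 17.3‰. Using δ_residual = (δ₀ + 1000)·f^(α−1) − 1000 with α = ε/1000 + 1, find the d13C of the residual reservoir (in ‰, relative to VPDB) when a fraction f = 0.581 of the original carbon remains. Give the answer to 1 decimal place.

δ₀ = (0.0110177/0.0112370 − 1)×1000 = (0.980484 − 1)×1000 = -19.516‰
α − 1 = ε/1000 = 0.0173
f^(α−1) = 0.581^(0.0173) = 0.990650
δ_res = (-19.516 + 1000) × 0.990650 − 1000 = 971.317 − 1000 = -28.68‰

-28.7‰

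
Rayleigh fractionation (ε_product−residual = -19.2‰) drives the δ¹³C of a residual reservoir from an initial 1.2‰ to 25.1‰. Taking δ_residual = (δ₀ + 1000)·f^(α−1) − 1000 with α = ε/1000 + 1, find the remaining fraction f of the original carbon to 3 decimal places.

0.293

α − 1 = ε/1000 = -0.0192
(δ_res + 1000)/(δ₀ + 1000) = (25.1 + 1000)/(1.2 + 1000) = 1025.1/1001.2 = 1.023871
f = 1.023871^(1/-0.0192) = exp(ln(1.023871)/-0.0192) = exp(0.02359/-0.0192)
f = exp(-1.2287) = 0.2927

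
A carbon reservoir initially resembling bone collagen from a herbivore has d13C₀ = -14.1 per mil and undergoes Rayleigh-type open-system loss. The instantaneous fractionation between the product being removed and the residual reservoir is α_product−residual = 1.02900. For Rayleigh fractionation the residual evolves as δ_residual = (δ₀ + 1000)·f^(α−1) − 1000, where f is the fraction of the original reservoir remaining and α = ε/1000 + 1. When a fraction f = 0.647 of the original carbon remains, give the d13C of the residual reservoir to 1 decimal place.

-26.5 per mil

Rayleigh residual: δ_res = (δ₀ + 1000)·f^(α−1) − 1000
α − 1 = 0.02900
f^(α−1) = 0.647^(0.02900) = 0.987453
δ_res = (-14.1 + 1000) × 0.987453 − 1000 = 973.529 − 1000 = -26.47 per mil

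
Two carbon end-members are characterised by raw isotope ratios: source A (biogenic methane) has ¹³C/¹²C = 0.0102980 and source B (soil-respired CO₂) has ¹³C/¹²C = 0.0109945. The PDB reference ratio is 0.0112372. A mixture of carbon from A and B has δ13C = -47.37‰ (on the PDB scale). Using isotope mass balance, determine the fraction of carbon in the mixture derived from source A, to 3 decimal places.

0.416

δ_A = (0.0102980/0.0112372 − 1)×1000 = (0.916420 − 1)×1000 = -83.580‰
δ_B = (0.0109945/0.0112372 − 1)×1000 = (0.978402 − 1)×1000 = -21.598‰
f_A = (δ_mix − δ_B)/(δ_A − δ_B) = (-47.37 − (-21.598))/(-83.580 − (-21.598))
f_A = -25.772 / -61.982 = 0.4158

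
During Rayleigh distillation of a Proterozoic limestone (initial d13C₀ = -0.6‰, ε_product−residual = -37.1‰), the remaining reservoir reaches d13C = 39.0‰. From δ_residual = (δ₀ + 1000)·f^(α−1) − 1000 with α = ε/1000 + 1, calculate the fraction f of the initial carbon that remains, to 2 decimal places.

0.35

α − 1 = ε/1000 = -0.0371
(δ_res + 1000)/(δ₀ + 1000) = (39.0 + 1000)/(-0.6 + 1000) = 1039.0/999.4 = 1.039624
f = 1.039624^(1/-0.0371) = exp(ln(1.039624)/-0.0371) = exp(0.03886/-0.0371)
f = exp(-1.0474) = 0.3508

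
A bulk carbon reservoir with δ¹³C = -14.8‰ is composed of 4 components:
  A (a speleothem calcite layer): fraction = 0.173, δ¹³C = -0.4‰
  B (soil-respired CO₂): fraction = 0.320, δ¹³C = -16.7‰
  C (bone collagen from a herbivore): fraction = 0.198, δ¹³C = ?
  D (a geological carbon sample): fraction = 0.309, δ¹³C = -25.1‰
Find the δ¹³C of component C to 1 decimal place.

Isotope mass balance: δ_bulk = Σ fᵢ·δᵢ.
-14.8 = 0.173×(-0.4) + 0.320×(-16.7) + 0.198×δ_C + 0.309×(-25.1)
0.198·δ_C = -14.8 − (-13.169) = -1.631
δ_C = -1.631 / 0.198 = -8.24‰

-8.2‰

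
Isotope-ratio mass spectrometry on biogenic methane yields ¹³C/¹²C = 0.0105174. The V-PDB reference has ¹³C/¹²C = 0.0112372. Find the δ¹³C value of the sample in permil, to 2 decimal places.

δ¹³C = (R_sample / R_standard − 1) × 1000
R_sample / R_standard = 0.0105174 / 0.0112372 = 0.935945
δ¹³C = (0.935945 − 1) × 1000 = -64.055 permil

-64.06 permil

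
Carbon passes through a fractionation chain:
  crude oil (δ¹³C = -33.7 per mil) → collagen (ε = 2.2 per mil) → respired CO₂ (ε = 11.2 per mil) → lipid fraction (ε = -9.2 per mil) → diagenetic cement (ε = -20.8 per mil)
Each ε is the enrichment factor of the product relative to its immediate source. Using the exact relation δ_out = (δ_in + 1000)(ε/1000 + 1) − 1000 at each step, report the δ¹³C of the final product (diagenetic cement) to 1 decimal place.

step 1: δ = (-33.70 + 1000)·(2.2/1000 + 1) − 1000 = -31.57 per mil
step 2: δ = (-31.57 + 1000)·(11.2/1000 + 1) − 1000 = -20.73 per mil
step 3: δ = (-20.73 + 1000)·(-9.2/1000 + 1) − 1000 = -29.74 per mil
step 4: δ = (-29.74 + 1000)·(-20.8/1000 + 1) − 1000 = -49.92 per mil

-49.9 per mil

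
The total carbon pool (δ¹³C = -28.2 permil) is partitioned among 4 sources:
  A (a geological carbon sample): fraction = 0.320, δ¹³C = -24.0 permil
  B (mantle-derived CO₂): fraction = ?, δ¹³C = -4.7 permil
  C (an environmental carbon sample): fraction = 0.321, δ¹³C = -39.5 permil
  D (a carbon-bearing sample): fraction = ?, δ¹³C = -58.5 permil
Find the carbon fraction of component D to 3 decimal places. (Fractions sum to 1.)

0.114

Let f_D and f_B be the unknown fractions; fractions sum to 1 so f_D + f_B = 0.359.
Mass balance: Σ fᵢ·δᵢ = δ_bulk ⇒ f_D·(-58.5) + f_B·(-4.7) = -28.2 − (-20.360) = -7.840
Substitute f_B = 0.359 − f_D:
f_D·(-58.5 − -4.7) = -7.840 − 0.359×(-4.7) = -6.153
f_D = -6.153 / -53.8 = 0.1144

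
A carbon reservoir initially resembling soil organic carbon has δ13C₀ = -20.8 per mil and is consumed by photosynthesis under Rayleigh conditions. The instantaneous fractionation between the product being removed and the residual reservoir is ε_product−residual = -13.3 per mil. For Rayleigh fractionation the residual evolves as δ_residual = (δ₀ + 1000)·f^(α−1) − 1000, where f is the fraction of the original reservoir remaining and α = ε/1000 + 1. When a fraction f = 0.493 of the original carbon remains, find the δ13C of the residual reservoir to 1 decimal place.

-11.5 per mil

Rayleigh residual: δ_res = (δ₀ + 1000)·f^(α−1) − 1000
α = ε/1000 + 1 = 0.98670, so α − 1 = -0.01330
f^(α−1) = 0.493^(-0.01330) = 1.009451
δ_res = (-20.8 + 1000) × 1.009451 − 1000 = 988.454 − 1000 = -11.55 per mil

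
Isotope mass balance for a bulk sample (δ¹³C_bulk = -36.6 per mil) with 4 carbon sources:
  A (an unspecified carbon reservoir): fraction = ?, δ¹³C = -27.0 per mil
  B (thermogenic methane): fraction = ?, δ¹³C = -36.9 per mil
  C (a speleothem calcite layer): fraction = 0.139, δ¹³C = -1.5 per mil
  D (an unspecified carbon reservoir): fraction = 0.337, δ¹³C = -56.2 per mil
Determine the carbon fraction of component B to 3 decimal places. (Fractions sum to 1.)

0.334

Let f_B and f_A be the unknown fractions; fractions sum to 1 so f_B + f_A = 0.524.
Mass balance: Σ fᵢ·δᵢ = δ_bulk ⇒ f_B·(-36.9) + f_A·(-27.0) = -36.6 − (-19.148) = -17.452
Substitute f_A = 0.524 − f_B:
f_B·(-36.9 − -27.0) = -17.452 − 0.524×(-27.0) = -3.304
f_B = -3.304 / -9.9 = 0.3337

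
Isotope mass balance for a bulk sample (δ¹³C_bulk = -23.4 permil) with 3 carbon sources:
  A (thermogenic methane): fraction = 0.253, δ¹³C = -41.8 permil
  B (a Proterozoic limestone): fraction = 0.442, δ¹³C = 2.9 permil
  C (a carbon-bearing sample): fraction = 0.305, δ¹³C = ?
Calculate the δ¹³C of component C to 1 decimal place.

Isotope mass balance: δ_bulk = Σ fᵢ·δᵢ.
-23.4 = 0.253×(-41.8) + 0.442×(2.9) + 0.305×δ_C
0.305·δ_C = -23.4 − (-9.294) = -14.106
δ_C = -14.106 / 0.305 = -46.25 permil

-46.3 permil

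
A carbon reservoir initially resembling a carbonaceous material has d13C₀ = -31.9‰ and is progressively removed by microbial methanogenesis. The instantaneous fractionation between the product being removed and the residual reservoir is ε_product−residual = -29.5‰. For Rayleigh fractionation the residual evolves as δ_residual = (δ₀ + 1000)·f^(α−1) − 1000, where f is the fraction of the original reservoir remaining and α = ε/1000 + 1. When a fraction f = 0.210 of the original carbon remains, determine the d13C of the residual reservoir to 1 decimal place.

Rayleigh residual: δ_res = (δ₀ + 1000)·f^(α−1) − 1000
α = ε/1000 + 1 = 0.97050, so α − 1 = -0.02950
f^(α−1) = 0.210^(-0.02950) = 1.047115
δ_res = (-31.9 + 1000) × 1.047115 − 1000 = 1013.712 − 1000 = 13.71‰

13.7‰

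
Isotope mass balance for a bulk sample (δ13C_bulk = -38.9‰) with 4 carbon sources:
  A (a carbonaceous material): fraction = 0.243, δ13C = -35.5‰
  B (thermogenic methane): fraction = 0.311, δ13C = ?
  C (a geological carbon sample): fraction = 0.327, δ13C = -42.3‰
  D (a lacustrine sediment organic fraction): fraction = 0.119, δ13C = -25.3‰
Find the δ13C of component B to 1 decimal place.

-43.2‰

Isotope mass balance: δ_bulk = Σ fᵢ·δᵢ.
-38.9 = 0.243×(-35.5) + 0.311×δ_B + 0.327×(-42.3) + 0.119×(-25.3)
0.311·δ_B = -38.9 − (-25.469) = -13.431
δ_B = -13.431 / 0.311 = -43.19‰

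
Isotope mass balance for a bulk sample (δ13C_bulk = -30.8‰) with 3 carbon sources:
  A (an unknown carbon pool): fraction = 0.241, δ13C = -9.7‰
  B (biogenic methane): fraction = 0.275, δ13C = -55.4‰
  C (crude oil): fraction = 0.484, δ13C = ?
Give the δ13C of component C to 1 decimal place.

-27.3‰

Isotope mass balance: δ_bulk = Σ fᵢ·δᵢ.
-30.8 = 0.241×(-9.7) + 0.275×(-55.4) + 0.484×δ_C
0.484·δ_C = -30.8 − (-17.573) = -13.227
δ_C = -13.227 / 0.484 = -27.33‰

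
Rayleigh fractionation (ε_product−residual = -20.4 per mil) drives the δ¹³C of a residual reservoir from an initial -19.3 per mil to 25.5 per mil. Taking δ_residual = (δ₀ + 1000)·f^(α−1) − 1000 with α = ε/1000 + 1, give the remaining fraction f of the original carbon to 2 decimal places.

0.11

α − 1 = ε/1000 = -0.0204
(δ_res + 1000)/(δ₀ + 1000) = (25.5 + 1000)/(-19.3 + 1000) = 1025.5/980.7 = 1.045682
f = 1.045682^(1/-0.0204) = exp(ln(1.045682)/-0.0204) = exp(0.04467/-0.0204)
f = exp(-2.1897) = 0.1120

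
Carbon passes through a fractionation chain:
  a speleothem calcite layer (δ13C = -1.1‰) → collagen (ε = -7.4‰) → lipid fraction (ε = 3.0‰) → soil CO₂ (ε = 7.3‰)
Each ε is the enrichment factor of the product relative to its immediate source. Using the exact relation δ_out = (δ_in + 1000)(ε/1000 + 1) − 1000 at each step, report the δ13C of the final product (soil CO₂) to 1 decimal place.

1.7‰

step 1: δ = (-1.10 + 1000)·(-7.4/1000 + 1) − 1000 = -8.49‰
step 2: δ = (-8.49 + 1000)·(3.0/1000 + 1) − 1000 = -5.52‰
step 3: δ = (-5.52 + 1000)·(7.3/1000 + 1) − 1000 = 1.74‰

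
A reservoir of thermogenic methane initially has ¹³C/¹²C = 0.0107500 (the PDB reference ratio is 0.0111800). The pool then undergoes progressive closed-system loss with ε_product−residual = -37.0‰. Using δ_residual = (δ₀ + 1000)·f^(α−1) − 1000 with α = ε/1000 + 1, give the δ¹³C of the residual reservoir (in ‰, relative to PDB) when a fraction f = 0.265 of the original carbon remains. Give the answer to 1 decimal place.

10.0‰

δ₀ = (0.0107500/0.0111800 − 1)×1000 = (0.961538 − 1)×1000 = -38.462‰
α − 1 = ε/1000 = -0.0370
f^(α−1) = 0.265^(-0.0370) = 1.050364
δ_res = (-38.462 + 1000) × 1.050364 − 1000 = 1009.966 − 1000 = 9.97‰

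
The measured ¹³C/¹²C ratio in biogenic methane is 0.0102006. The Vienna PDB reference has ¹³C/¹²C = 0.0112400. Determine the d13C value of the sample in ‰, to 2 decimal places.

d13C = (R_sample / R_standard − 1) × 1000
R_sample / R_standard = 0.0102006 / 0.0112400 = 0.907527
d13C = (0.907527 − 1) × 1000 = -92.473‰

-92.47‰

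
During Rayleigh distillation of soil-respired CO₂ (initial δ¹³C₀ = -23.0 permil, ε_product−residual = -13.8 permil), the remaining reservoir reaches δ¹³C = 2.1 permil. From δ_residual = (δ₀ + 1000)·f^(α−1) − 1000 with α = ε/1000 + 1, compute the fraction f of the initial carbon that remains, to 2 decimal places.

α − 1 = ε/1000 = -0.0138
(δ_res + 1000)/(δ₀ + 1000) = (2.1 + 1000)/(-23.0 + 1000) = 1002.1/977.0 = 1.025691
f = 1.025691^(1/-0.0138) = exp(ln(1.025691)/-0.0138) = exp(0.02537/-0.0138)
f = exp(-1.8381) = 0.1591

0.16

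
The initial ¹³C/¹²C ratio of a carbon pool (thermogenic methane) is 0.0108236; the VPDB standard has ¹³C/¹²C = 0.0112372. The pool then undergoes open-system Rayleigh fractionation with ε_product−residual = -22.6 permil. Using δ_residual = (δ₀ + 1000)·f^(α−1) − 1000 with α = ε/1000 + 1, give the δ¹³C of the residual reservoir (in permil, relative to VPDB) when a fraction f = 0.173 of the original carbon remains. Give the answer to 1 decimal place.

δ₀ = (0.0108236/0.0112372 − 1)×1000 = (0.963194 − 1)×1000 = -36.806 permil
α − 1 = ε/1000 = -0.0226
f^(α−1) = 0.173^(-0.0226) = 1.040447
δ_res = (-36.806 + 1000) × 1.040447 − 1000 = 1002.152 − 1000 = 2.15 permil

2.2 permil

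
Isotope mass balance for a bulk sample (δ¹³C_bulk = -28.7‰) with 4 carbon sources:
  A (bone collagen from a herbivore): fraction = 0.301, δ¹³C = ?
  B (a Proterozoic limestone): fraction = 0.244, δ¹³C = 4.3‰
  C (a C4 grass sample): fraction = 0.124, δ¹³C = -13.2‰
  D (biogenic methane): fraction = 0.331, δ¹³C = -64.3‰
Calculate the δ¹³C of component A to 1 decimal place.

Isotope mass balance: δ_bulk = Σ fᵢ·δᵢ.
-28.7 = 0.301×δ_A + 0.244×(4.3) + 0.124×(-13.2) + 0.331×(-64.3)
0.301·δ_A = -28.7 − (-21.871) = -6.829
δ_A = -6.829 / 0.301 = -22.69‰

-22.7‰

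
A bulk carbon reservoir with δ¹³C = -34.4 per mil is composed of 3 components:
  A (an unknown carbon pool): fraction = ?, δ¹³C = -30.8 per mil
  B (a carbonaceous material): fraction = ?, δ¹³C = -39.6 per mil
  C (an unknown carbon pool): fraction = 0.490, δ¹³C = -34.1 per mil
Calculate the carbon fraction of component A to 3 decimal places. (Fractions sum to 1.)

0.285

Let f_A and f_B be the unknown fractions; fractions sum to 1 so f_A + f_B = 0.510.
Mass balance: Σ fᵢ·δᵢ = δ_bulk ⇒ f_A·(-30.8) + f_B·(-39.6) = -34.4 − (-16.709) = -17.691
Substitute f_B = 0.510 − f_A:
f_A·(-30.8 − -39.6) = -17.691 − 0.510×(-39.6) = 2.505
f_A = 2.505 / 8.8 = 0.2847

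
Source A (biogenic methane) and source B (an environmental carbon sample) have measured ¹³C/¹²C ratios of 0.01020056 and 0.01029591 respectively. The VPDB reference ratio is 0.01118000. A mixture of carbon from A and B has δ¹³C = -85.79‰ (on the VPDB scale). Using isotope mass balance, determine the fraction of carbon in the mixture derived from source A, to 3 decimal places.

0.787

δ_A = (0.01020056/0.01118000 − 1)×1000 = (0.912394 − 1)×1000 = -87.606‰
δ_B = (0.01029591/0.01118000 − 1)×1000 = (0.920922 − 1)×1000 = -79.078‰
f_A = (δ_mix − δ_B)/(δ_A − δ_B) = (-85.79 − (-79.078))/(-87.606 − (-79.078))
f_A = -6.712 / -8.529 = 0.7870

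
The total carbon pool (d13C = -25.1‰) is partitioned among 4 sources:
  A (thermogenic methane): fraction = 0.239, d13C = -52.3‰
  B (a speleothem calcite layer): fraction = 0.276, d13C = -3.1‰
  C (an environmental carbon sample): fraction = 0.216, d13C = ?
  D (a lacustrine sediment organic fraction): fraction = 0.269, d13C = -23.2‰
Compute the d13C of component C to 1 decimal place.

-25.5‰

Isotope mass balance: δ_bulk = Σ fᵢ·δᵢ.
-25.1 = 0.239×(-52.3) + 0.276×(-3.1) + 0.216×δ_C + 0.269×(-23.2)
0.216·δ_C = -25.1 − (-19.596) = -5.504
δ_C = -5.504 / 0.216 = -25.48‰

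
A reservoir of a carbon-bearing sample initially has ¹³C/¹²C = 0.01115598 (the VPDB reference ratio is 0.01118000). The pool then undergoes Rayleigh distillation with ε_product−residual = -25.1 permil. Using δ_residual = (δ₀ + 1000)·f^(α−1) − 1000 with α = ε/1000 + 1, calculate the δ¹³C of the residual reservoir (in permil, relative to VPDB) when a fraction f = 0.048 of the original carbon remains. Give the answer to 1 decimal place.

δ₀ = (0.01115598/0.01118000 − 1)×1000 = (0.997852 − 1)×1000 = -2.148 permil
α − 1 = ε/1000 = -0.0251
f^(α−1) = 0.048^(-0.0251) = 1.079197
δ_res = (-2.148 + 1000) × 1.079197 − 1000 = 1076.879 − 1000 = 76.88 permil

76.9 permil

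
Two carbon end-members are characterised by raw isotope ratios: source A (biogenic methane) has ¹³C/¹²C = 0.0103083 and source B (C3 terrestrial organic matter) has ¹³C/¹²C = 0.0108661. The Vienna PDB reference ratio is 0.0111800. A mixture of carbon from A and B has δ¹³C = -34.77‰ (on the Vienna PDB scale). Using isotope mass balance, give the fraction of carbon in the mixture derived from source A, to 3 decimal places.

0.134

δ_A = (0.0103083/0.0111800 − 1)×1000 = (0.922030 − 1)×1000 = -77.970‰
δ_B = (0.0108661/0.0111800 − 1)×1000 = (0.971923 − 1)×1000 = -28.077‰
f_A = (δ_mix − δ_B)/(δ_A − δ_B) = (-34.77 − (-28.077))/(-77.970 − (-28.077))
f_A = -6.693 / -49.893 = 0.1341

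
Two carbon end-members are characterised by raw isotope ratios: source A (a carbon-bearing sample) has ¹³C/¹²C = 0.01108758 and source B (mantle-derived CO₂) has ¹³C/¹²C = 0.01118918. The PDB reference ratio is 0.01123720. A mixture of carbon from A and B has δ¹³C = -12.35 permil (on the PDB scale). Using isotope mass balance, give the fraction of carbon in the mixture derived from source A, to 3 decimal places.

0.893

δ_A = (0.01108758/0.01123720 − 1)×1000 = (0.986685 − 1)×1000 = -13.315 permil
δ_B = (0.01118918/0.01123720 − 1)×1000 = (0.995727 − 1)×1000 = -4.273 permil
f_A = (δ_mix − δ_B)/(δ_A − δ_B) = (-12.35 − (-4.273))/(-13.315 − (-4.273))
f_A = -8.077 / -9.041 = 0.8933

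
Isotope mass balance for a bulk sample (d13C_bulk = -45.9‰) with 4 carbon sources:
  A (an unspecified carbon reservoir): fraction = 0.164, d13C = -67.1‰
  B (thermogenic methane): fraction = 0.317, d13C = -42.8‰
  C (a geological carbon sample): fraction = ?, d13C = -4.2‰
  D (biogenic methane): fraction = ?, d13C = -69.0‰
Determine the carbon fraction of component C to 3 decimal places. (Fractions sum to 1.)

Let f_C and f_D be the unknown fractions; fractions sum to 1 so f_C + f_D = 0.519.
Mass balance: Σ fᵢ·δᵢ = δ_bulk ⇒ f_C·(-4.2) + f_D·(-69.0) = -45.9 − (-24.572) = -21.328
Substitute f_D = 0.519 − f_C:
f_C·(-4.2 − -69.0) = -21.328 − 0.519×(-69.0) = 14.483
f_C = 14.483 / 64.8 = 0.2235

0.224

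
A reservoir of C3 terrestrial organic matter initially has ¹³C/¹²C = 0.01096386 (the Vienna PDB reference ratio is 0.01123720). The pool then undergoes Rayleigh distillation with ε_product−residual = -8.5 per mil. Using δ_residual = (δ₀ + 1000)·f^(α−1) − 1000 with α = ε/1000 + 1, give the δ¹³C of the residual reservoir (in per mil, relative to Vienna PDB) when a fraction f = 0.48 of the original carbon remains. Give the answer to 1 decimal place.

δ₀ = (0.01096386/0.01123720 − 1)×1000 = (0.975675 − 1)×1000 = -24.325 per mil
α − 1 = ε/1000 = -0.0085
f^(α−1) = 0.48^(-0.0085) = 1.006258
δ_res = (-24.325 + 1000) × 1.006258 − 1000 = 981.781 − 1000 = -18.22 per mil

-18.2 per mil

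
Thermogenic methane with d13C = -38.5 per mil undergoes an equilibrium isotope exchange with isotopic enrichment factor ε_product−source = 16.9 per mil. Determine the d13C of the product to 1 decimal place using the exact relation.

-22.3 per mil

To first order, δ_product ≈ δ_source + ε = -21.6 per mil.
Exactly, δ_product = (δ_source + 1000)·(ε/1000 + 1) − 1000.
δ_product = (-38.5 + 1000) × (16.9/1000 + 1) − 1000
δ_product = -22.25 per mil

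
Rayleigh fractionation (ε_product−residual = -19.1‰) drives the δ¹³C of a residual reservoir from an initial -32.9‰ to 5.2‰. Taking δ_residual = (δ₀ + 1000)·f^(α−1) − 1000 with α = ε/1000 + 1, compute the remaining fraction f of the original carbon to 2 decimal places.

0.13

α − 1 = ε/1000 = -0.0191
(δ_res + 1000)/(δ₀ + 1000) = (5.2 + 1000)/(-32.9 + 1000) = 1005.2/967.1 = 1.039396
f = 1.039396^(1/-0.0191) = exp(ln(1.039396)/-0.0191) = exp(0.03864/-0.0191)
f = exp(-2.0230) = 0.1323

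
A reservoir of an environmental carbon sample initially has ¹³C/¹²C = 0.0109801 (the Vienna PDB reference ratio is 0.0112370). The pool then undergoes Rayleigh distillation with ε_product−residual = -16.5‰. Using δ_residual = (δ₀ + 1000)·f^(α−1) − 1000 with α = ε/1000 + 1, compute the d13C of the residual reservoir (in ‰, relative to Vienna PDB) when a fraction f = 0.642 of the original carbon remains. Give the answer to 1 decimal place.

δ₀ = (0.0109801/0.0112370 − 1)×1000 = (0.977138 − 1)×1000 = -22.862‰
α − 1 = ε/1000 = -0.0165
f^(α−1) = 0.642^(-0.0165) = 1.007339
δ_res = (-22.862 + 1000) × 1.007339 − 1000 = 984.309 − 1000 = -15.69‰

-15.7‰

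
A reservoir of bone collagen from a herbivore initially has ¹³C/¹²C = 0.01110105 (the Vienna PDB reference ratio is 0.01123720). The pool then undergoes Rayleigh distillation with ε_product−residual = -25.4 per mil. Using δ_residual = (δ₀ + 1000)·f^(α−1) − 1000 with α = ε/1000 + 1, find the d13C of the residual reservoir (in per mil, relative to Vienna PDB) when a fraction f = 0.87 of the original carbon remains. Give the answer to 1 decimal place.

-8.6 per mil

δ₀ = (0.01110105/0.01123720 − 1)×1000 = (0.987884 − 1)×1000 = -12.116 per mil
α − 1 = ε/1000 = -0.0254
f^(α−1) = 0.87^(-0.0254) = 1.003544
δ_res = (-12.116 + 1000) × 1.003544 − 1000 = 991.385 − 1000 = -8.62 per mil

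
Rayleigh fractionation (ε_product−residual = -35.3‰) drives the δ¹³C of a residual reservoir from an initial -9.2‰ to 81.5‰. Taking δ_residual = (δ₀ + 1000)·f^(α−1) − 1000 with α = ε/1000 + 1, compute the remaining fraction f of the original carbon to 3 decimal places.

0.084

α − 1 = ε/1000 = -0.0353
(δ_res + 1000)/(δ₀ + 1000) = (81.5 + 1000)/(-9.2 + 1000) = 1081.5/990.8 = 1.091542
f = 1.091542^(1/-0.0353) = exp(ln(1.091542)/-0.0353) = exp(0.08759/-0.0353)
f = exp(-2.4813) = 0.0836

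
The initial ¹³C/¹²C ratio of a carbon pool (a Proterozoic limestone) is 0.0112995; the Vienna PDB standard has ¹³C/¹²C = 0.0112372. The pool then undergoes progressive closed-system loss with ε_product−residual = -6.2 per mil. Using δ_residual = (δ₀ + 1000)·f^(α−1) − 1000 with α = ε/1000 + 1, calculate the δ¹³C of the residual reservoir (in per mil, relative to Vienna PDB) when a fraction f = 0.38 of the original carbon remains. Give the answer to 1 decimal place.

δ₀ = (0.0112995/0.0112372 − 1)×1000 = (1.005544 − 1)×1000 = 5.544 per mil
α − 1 = ε/1000 = -0.0062
f^(α−1) = 0.38^(-0.0062) = 1.006017
δ_res = (5.544 + 1000) × 1.006017 − 1000 = 1011.594 − 1000 = 11.59 per mil

11.6 per mil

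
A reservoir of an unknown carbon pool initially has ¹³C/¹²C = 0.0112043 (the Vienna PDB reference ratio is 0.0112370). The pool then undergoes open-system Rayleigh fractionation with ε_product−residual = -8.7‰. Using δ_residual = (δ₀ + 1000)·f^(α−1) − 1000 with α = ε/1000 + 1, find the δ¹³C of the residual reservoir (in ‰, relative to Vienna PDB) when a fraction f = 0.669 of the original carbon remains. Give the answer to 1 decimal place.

δ₀ = (0.0112043/0.0112370 − 1)×1000 = (0.997090 − 1)×1000 = -2.910‰
α − 1 = ε/1000 = -0.0087
f^(α−1) = 0.669^(-0.0087) = 1.003503
δ_res = (-2.910 + 1000) × 1.003503 − 1000 = 1000.583 − 1000 = 0.58‰

0.6‰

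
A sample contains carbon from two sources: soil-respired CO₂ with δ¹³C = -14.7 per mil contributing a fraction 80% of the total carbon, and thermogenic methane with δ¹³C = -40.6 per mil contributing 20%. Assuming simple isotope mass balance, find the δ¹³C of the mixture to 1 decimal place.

δ_mix = f_A·δ_A + f_B·δ_B
δ_mix = 0.80 × (-14.7) + 0.20 × (-40.6)
δ_mix = -11.76 + -8.12 = -19.88 per mil

-19.9 per mil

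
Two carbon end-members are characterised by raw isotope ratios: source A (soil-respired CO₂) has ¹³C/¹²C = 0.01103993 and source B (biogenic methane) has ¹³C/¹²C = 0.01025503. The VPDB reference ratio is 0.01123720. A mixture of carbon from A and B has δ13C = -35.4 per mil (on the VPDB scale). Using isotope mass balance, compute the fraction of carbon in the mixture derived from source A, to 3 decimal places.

0.745

δ_A = (0.01103993/0.01123720 − 1)×1000 = (0.982445 − 1)×1000 = -17.555 per mil
δ_B = (0.01025503/0.01123720 − 1)×1000 = (0.912597 − 1)×1000 = -87.403 per mil
f_A = (δ_mix − δ_B)/(δ_A − δ_B) = (-35.4 − (-87.403))/(-17.555 − (-87.403))
f_A = 52.003 / 69.848 = 0.7445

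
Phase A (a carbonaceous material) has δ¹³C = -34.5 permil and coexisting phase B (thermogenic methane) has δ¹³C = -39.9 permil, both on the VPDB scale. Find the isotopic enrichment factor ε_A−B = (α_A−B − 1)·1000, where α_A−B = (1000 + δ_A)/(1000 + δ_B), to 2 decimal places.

α_A−B = (1000 + -34.5) / (1000 + -39.9) = 965.5 / 960.1 = 1.005624
ε_A−B = (1.005624 − 1) × 1000 = 5.624 permil
(The approximation ε ≈ δ_A − δ_B would give 5.4 permil.)

5.62 permil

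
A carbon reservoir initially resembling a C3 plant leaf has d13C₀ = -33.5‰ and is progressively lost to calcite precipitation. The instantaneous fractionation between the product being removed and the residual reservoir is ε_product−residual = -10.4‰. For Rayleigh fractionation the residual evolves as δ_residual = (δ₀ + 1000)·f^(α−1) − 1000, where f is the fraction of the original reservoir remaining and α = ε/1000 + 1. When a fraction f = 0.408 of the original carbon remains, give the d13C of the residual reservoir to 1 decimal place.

Rayleigh residual: δ_res = (δ₀ + 1000)·f^(α−1) − 1000
α = ε/1000 + 1 = 0.98960, so α − 1 = -0.01040
f^(α−1) = 0.408^(-0.01040) = 1.009367
δ_res = (-33.5 + 1000) × 1.009367 − 1000 = 975.553 − 1000 = -24.45‰

-24.4‰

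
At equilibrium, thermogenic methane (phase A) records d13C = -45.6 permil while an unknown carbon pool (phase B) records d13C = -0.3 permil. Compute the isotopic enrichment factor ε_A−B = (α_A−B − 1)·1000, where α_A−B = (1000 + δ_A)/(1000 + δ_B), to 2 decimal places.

α_A−B = (1000 + -45.6) / (1000 + -0.3) = 954.4 / 999.7 = 0.954686
ε_A−B = (0.954686 − 1) × 1000 = -45.314 permil
(The approximation ε ≈ δ_A − δ_B would give -45.3 permil.)

-45.31 permil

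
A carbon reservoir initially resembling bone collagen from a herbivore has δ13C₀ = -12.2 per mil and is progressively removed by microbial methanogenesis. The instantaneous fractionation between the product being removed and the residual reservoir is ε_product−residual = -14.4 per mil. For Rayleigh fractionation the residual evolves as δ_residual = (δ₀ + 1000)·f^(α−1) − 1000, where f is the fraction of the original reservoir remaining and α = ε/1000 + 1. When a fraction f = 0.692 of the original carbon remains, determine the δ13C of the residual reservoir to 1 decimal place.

Rayleigh residual: δ_res = (δ₀ + 1000)·f^(α−1) − 1000
α = ε/1000 + 1 = 0.98560, so α − 1 = -0.01440
f^(α−1) = 0.692^(-0.01440) = 1.005316
δ_res = (-12.2 + 1000) × 1.005316 − 1000 = 993.051 − 1000 = -6.95 per mil

-6.9 per mil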